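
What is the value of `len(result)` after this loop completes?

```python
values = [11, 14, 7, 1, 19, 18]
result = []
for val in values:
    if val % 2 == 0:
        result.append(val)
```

Count even numbers in [11, 14, 7, 1, 19, 18]
`result` takes the values: [] → [14] → [14, 18]
So `len(result)` = 2

Answer: 2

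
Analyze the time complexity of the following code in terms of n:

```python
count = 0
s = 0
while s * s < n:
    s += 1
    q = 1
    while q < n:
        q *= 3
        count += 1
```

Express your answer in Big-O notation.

Each loop level contributes: √n × log n. Multiplying the contributions gives O(√n log n).

Answer: O(√n log n)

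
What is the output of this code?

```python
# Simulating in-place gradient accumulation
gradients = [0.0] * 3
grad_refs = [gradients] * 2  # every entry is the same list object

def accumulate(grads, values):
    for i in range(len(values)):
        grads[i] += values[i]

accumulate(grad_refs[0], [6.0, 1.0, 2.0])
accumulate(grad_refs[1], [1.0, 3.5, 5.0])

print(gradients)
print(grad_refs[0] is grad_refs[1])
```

Key concept: gradient accumulation aliasing.
Step by step:
`gradients = [0.0] * 3` → gradients = [0.0, 0.0, 0.0]
`grad_refs = [gradients] * 2` → grad_refs = [[0.0, 0.0, 0.0], [0.0, 0.0, 0.0]]
`accumulate(grad_refs[0], [6.0, 1.0, 2.0])` → gradients = [6.0, 1.0, 2.0]; grad_refs = [[6.0, 1.0, 2.0], [6.0, 1.0, 2.0]]
`accumulate(grad_refs[1], [1.0, 3.5, 5.0])` → gradients = [7.0, 4.5, 7.0]; grad_refs = [[7.0, 4.5, 7.0], [7.0, 4.5, 7.0]]
`print(gradients)` → prints [7.0, 4.5, 7.0]
`print(grad_refs[0] is grad_refs[1])` → prints True

Answer:
[7.0, 4.5, 7.0]
True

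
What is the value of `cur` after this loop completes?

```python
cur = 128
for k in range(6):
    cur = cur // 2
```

Halve 6 times: 128 // 2^6 = 2
`cur` takes the values: 128 → 64 → 32 → 16 → 8 → 4 → 2

Answer: 2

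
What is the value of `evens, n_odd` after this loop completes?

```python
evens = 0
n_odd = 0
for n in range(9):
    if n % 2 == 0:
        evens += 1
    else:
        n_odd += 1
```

Count evens and odds in range(9)
`evens, n_odd` takes the values: (0, 0) → (1, 0) → (1, 1) → (2, 1) → (2, 2) → (3, 2) → (3, 3) → (4, 3) → (4, 4) → (5, 4)

Answer: 5, 4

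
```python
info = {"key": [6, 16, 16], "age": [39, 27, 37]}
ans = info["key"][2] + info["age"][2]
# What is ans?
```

Trace:
`info = {"key": [6, 16, 16], "age": [39, 27, 37]}` → info = {'key': [6, 16, 16], 'age': [39, 27, 37]}
`ans = info["key"][2] + info["age"][2]` → ans = 53
So ans = 53

Answer: 53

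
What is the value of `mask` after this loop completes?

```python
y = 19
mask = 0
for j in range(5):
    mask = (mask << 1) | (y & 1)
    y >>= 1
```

Reverse lowest 5 bits of 19
`mask` takes the values: 0 → 1 → 3 → 6 → 12 → 25

Answer: 25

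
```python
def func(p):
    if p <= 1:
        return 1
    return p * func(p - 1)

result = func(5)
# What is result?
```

func(5) = 5 * 4 * 3 * 2 * 1 = 120

Answer: 120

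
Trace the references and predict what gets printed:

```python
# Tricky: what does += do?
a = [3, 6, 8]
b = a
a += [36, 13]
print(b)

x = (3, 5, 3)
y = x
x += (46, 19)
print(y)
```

Key concept: += behavior differs for mutable vs immutable.
Step by step:
`a = [3, 6, 8]` → a = [3, 6, 8]
`b = a` → b = [3, 6, 8] (same object as a)
`a += [36, 13]` → a = [3, 6, 8, 36, 13] (same object as b); b = [3, 6, 8, 36, 13] (same object as a)
`print(b)` → prints [3, 6, 8, 36, 13]
`x = (3, 5, 3)` → x = (3, 5, 3)
`y = x` → y = (3, 5, 3)
`x += (46, 19)` → x = (3, 5, 3, 46, 19)
`print(y)` → prints (3, 5, 3)

Answer:
[3, 6, 8, 36, 13]
(3, 5, 3)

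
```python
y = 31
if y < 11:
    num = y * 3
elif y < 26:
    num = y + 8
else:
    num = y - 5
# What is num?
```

Trace:
`y = 31` → y = 31
`if y < 11: ...` → y < 11 is False, y < 26 is False, take else branch → num = 26
So num = 26

Answer: 26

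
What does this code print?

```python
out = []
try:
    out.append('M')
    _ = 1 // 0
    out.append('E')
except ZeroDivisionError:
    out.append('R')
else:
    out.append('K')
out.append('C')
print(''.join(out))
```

Execution trace: 'M' (try body) → 'R' (except ZeroDivisionError) → 'C' (after the try/except). Output: MRC

Answer: MRC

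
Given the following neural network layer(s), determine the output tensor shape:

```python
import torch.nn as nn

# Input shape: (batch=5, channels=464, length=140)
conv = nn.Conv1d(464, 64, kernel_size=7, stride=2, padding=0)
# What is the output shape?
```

Input: (5, 464, 140) -> Output: (5, 64, 67)

Answer: (5, 64, 67)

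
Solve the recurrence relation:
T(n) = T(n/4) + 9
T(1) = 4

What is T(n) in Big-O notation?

Each step divides n by 4 and adds 9. After log_4(n) steps we reach T(1)=4. So T(n) = 9·log_4(n) + 4 = O(log n).

Answer: O(log n)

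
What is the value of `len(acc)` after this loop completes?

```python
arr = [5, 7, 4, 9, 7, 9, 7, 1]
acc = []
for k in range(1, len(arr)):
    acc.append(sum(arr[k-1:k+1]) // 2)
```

Number of 2-element averages
`acc` takes the values: [] → [6] → [6, 5] → [6, 5, 6] → [6, 5, 6, 8] → [6, 5, 6, 8, 8] → [6, 5, 6, 8, 8, 8] → [6, 5, 6, 8, 8, 8, 4]
So `len(acc)` = 7

Answer: 7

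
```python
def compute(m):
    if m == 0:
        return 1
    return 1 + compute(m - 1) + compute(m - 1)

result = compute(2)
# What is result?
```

compute(m) = 1 + 2·compute(m-1), compute(0)=1. Closed form: (1+1)·2^2 - 1 = 7.

Answer: 7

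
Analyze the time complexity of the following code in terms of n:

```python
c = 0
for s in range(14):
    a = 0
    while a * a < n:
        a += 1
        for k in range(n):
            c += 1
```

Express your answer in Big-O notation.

Each loop level contributes: 1 × √n × n. Multiplying the contributions gives O(n√n).

Answer: O(n√n)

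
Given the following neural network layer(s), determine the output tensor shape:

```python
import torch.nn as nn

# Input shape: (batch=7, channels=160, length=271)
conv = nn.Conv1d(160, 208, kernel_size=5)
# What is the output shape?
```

Input: (7, 160, 271) -> Output: (7, 208, 267)

Answer: (7, 208, 267)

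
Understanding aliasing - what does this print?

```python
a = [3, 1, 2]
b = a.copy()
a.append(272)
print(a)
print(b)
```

Key concept: list.copy() creates independent copy.
Step by step:
`a = [3, 1, 2]` → a = [3, 1, 2]
`b = a.copy()` → b = [3, 1, 2]
`a.append(272)` → a = [3, 1, 2, 272]
`print(a)` → prints [3, 1, 2, 272]
`print(b)` → prints [3, 1, 2]

Answer:
[3, 1, 2, 272]
[3, 1, 2]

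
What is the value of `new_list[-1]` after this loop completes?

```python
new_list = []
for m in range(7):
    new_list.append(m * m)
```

Last element of squares 0 to 6
`new_list` takes the values: [] → [0] → [0, 1] → [0, 1, 4] → [0, 1, 4, 9] → [0, 1, 4, 9, 16] → [0, 1, 4, 9, 16, 25] → [0, 1, 4, 9, 16, 25, 36]
So `new_list[-1]` = 36

Answer: 36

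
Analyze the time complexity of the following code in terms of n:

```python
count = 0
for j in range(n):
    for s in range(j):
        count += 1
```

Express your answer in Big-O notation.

Each loop level contributes: n × n. Multiplying the contributions gives O(n^2).

Answer: O(n^2)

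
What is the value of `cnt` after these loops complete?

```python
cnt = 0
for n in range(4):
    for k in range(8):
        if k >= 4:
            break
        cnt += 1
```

Inner breaks at 4, outer runs 4 times
`cnt` takes the values: 0 → 1 → 2 → 3 → 4 → 5 → 6 → 7 → 8 → 9 → 10 → 11 → 12 → 13 → 14 → 15 → 16

Answer: 16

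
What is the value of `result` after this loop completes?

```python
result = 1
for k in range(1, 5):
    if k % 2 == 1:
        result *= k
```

Product of odd numbers 1 to 4
`result` takes the values: 1 → 3

Answer: 3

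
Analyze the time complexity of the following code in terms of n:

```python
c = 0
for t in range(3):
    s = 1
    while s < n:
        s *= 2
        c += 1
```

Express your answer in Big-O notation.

Each loop level contributes: 1 × log n. Multiplying the contributions gives O(log n).

Answer: O(log n)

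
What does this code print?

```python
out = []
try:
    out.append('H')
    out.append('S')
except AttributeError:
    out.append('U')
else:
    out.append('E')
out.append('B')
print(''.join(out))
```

Execution trace: 'H' (try body) → 'S' (try body, no exception) → 'E' (else) → 'B' (after the try/except). Output: HSEB

Answer: HSEB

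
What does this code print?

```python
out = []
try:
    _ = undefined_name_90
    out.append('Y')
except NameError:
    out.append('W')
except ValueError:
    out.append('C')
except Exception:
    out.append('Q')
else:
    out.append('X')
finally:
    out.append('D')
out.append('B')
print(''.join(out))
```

Execution trace: 'W' (except NameError) → 'D' (finally) → 'B' (after the try/except). Output: WDB

Answer: WDB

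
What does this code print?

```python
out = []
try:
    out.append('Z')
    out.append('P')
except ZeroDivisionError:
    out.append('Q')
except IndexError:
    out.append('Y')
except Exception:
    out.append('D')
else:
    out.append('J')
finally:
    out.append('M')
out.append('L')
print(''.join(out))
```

Execution trace: 'Z' (try body) → 'P' (try body, no exception) → 'J' (else) → 'M' (finally) → 'L' (after the try/except). Output: ZPJML

Answer: ZPJML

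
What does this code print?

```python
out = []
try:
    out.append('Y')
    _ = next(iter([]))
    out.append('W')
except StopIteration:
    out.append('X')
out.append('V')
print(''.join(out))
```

Execution trace: 'Y' (try body) → 'X' (except StopIteration) → 'V' (after the try/except). Output: YXV

Answer: YXV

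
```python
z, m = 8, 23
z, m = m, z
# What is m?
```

Trace:
`z, m = 8, 23` → z = 8; m = 23
`z, m = m, z` → z = 23; m = 8
So m = 8

Answer: 8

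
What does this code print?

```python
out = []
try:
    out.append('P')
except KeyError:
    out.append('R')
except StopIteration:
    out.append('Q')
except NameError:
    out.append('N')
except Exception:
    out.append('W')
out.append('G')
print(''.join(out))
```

Execution trace: 'P' (try body, no exception) → 'G' (after the try/except). Output: PG

Answer: PG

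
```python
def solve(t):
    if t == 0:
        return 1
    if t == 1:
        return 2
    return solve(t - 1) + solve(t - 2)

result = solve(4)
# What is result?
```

Build up from base cases: solve(0)=1, solve(1)=2, solve(2)=3, solve(3)=5, solve(4)=8

Answer: 8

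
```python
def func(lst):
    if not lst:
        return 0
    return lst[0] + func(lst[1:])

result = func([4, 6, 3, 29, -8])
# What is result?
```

4 + 6 + 3 + 29 + (-8) + 0 = 34

Answer: 34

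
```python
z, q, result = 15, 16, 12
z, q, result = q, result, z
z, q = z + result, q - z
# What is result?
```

Trace:
`z, q, result = 15, 16, 12` → z = 15; q = 16; result = 12
`z, q, result = q, result, z` → z = 16; q = 12; result = 15
`z, q = z + result, q - z` → z = 31; q = -4
So result = 15

Answer: 15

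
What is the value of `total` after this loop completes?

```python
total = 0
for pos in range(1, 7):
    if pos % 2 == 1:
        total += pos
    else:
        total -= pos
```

Add odd, subtract even
`total` takes the values: 0 → 1 → -1 → 2 → -2 → 3 → -3

Answer: -3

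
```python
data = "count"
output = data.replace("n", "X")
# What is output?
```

Trace:
`data = "count"` → data = 'count'
`output = data.replace("n", "X")` → output = 'couXt'
So output = 'couXt'

Answer: 'couXt'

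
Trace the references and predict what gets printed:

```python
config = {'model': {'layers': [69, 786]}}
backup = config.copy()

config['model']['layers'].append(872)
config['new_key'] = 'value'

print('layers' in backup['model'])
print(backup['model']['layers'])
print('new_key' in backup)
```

Key concept: shallow copy gotcha with nested dict.
Step by step:
`config = {'model': {'layers': [69, 786]}}` → config = {'model': {'layers': [69, 786]}}
`backup = config.copy()` → backup = {'model': {'layers': [69, 786]}}
`config['model']['layers'].append(872)` → config = {'model': {'layers': [69, 786, 872]}}; backup = {'model': {'layers': [69, 786, 872]}}
`config['new_key'] = 'value'` → config = {'model': {'layers': [69, 786, 872]}, 'new_key': 'value'}
`print('layers' in backup['model'])` → prints True
`print(backup['model']['layers'])` → prints [69, 786, 872]
`print('new_key' in backup)` → prints False

Answer:
True
[69, 786, 872]
False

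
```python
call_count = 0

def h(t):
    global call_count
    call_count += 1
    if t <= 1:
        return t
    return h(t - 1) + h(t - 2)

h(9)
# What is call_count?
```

Calls(t) = 1 + Calls(t-1) + Calls(t-2); Calls(0)=Calls(1)=1. For t=9 this gives 109.

Answer: 109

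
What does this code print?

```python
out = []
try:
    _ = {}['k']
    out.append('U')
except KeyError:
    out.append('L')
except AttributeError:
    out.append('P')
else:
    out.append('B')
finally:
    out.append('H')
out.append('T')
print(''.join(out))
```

Execution trace: 'L' (except KeyError) → 'H' (finally) → 'T' (after the try/except). Output: LHT

Answer: LHT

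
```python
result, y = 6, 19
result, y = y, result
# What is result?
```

Trace:
`result, y = 6, 19` → result = 6; y = 19
`result, y = y, result` → result = 19; y = 6
So result = 19

Answer: 19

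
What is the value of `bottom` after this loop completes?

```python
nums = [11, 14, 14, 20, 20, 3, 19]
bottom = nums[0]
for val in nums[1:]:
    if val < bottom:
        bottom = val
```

Minimum of [11, 14, 14, 20, 20, 3, 19]
`bottom` takes the values: 11 → 3

Answer: 3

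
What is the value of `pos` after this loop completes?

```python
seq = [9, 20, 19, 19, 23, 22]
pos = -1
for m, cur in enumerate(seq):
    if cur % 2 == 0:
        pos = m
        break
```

First even number index in [9, 20, 19, 19, 23, 22]
`pos` takes the values: -1 → 1

Answer: 1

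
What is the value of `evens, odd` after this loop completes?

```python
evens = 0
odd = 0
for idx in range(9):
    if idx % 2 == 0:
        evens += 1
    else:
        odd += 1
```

Count evens and odds in range(9)
`evens, odd` takes the values: (0, 0) → (1, 0) → (1, 1) → (2, 1) → (2, 2) → (3, 2) → (3, 3) → (4, 3) → (4, 4) → (5, 4)

Answer: 5, 4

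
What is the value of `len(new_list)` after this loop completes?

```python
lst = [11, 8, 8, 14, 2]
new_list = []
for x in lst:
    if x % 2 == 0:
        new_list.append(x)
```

Count even numbers in [11, 8, 8, 14, 2]
`new_list` takes the values: [] → [8] → [8, 8] → [8, 8, 14] → [8, 8, 14, 2]
So `len(new_list)` = 4

Answer: 4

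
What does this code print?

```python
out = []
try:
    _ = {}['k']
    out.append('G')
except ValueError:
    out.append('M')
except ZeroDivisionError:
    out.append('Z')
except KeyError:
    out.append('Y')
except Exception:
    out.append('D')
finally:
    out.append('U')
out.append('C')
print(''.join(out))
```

Execution trace: 'Y' (except KeyError) → 'U' (finally) → 'C' (after the try/except). Output: YUC

Answer: YUC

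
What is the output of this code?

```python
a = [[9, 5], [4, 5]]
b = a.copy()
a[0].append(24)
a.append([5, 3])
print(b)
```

Key concept: shallow copy with nested lists.
Step by step:
`a = [[9, 5], [4, 5]]` → a = [[9, 5], [4, 5]]
`b = a.copy()` → b = [[9, 5], [4, 5]]
`a[0].append(24)` → a = [[9, 5, 24], [4, 5]]; b = [[9, 5, 24], [4, 5]]
`a.append([5, 3])` → a = [[9, 5, 24], [4, 5], [5, 3]]
`print(b)` → prints [[9, 5, 24], [4, 5]]

Answer: [[9, 5, 24], [4, 5]]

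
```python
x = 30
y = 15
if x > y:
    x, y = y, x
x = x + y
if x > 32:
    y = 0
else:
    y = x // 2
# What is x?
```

Trace:
`x = 30` → x = 30
`y = 15` → y = 15
`if x > y: ...` → x > y is True → x = 15; y = 30
`x = x + y` → x = 45
`if x > 32: ...` → x > 32 is True → y = 0
So x = 45

Answer: 45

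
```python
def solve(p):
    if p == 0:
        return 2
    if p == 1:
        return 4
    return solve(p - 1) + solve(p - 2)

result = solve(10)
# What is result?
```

Build up from base cases: solve(0)=2, solve(1)=4, solve(2)=6, solve(3)=10, solve(4)=16, solve(5)=26, solve(6)=42, ..., solve(10)=288

Answer: 288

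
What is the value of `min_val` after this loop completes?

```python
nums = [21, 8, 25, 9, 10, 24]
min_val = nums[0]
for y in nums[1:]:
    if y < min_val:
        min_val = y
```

Minimum of [21, 8, 25, 9, 10, 24]
`min_val` takes the values: 21 → 8

Answer: 8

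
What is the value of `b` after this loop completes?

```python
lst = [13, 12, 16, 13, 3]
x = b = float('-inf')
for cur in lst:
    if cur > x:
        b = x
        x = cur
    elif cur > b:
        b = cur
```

Second largest (with repeats) in [13, 12, 16, 13, 3]
`b` takes the values: -inf → 12 → 13

Answer: 13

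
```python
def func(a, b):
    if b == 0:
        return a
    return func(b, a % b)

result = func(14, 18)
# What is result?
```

func(14, 18) -> func(18, 14) -> func(14, 4) -> func(4, 2) -> func(2, 0) -> 2

Answer: 2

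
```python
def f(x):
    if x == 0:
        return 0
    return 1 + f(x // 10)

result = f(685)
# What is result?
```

Count of digits of 685: 3

Answer: 3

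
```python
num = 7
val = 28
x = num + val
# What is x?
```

Trace:
`num = 7` → num = 7
`val = 28` → val = 28
`x = num + val` → x = 35
So x = 35

Answer: 35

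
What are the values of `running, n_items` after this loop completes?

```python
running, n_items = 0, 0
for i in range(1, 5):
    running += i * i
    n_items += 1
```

Sum of squares and count
`running, n_items` takes the values: (0, 0) → (1, 0) → (1, 1) → (5, 1) → (5, 2) → (14, 2) → (14, 3) → (30, 3) → (30, 4)

Answer: 30, 4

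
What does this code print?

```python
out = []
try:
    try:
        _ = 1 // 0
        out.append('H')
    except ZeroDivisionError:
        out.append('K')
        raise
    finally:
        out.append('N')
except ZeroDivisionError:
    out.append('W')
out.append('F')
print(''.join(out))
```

Execution trace: 'K' (inner except ZeroDivisionError) → 'N' (inner finally) → 'W' (outer except ZeroDivisionError) → 'F' (after the try/except). Output: KNWF

Answer: KNWF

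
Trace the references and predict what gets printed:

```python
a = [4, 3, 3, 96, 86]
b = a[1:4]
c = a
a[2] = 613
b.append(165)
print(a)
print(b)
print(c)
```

Key concept: slice vs alias.
Step by step:
`a = [4, 3, 3, 96, 86]` → a = [4, 3, 3, 96, 86]
`b = a[1:4]` → b = [3, 3, 96]
`c = a` → c = [4, 3, 3, 96, 86] (same object as a)
`a[2] = 613` → a = [4, 3, 613, 96, 86] (same object as c); c = [4, 3, 613, 96, 86] (same object as a)
`b.append(165)` → b = [3, 3, 96, 165]
`print(a)` → prints [4, 3, 613, 96, 86]
`print(b)` → prints [3, 3, 96, 165]
`print(c)` → prints [4, 3, 613, 96, 86]

Answer:
[4, 3, 613, 96, 86]
[3, 3, 96, 165]
[4, 3, 613, 96, 86]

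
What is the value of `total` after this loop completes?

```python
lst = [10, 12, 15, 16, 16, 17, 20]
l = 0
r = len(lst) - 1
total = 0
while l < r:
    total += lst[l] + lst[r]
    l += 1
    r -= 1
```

Sum of pairs from ends
`total` takes the values: 0 → 30 → 59 → 90

Answer: 90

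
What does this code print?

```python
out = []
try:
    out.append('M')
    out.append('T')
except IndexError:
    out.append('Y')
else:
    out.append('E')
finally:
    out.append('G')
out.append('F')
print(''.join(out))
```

Execution trace: 'M' (try body) → 'T' (try body, no exception) → 'E' (else) → 'G' (finally) → 'F' (after the try/except). Output: MTEGF

Answer: MTEGF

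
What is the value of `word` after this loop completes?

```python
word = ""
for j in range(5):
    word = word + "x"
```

Repeat 'x' 5 times
`word` takes the values: "" → "x" → "xx" → "xxx" → "xxxx" → "xxxxx"

Answer: "xxxxx"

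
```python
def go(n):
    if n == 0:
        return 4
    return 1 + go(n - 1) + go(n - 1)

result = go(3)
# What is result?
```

go(n) = 1 + 2·go(n-1), go(0)=4. Closed form: (4+1)·2^3 - 1 = 39.

Answer: 39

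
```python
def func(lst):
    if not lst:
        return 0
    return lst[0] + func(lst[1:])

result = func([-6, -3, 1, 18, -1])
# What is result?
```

(-6) + (-3) + 1 + 18 + (-1) + 0 = 9

Answer: 9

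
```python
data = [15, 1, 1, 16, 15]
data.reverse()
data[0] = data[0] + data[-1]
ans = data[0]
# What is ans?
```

Trace:
`data = [15, 1, 1, 16, 15]` → data = [15, 1, 1, 16, 15]
`data.reverse()` → data = [15, 16, 1, 1, 15]
`data[0] = data[0] + data[-1]` → data = [30, 16, 1, 1, 15]
`ans = data[0]` → ans = 30
So ans = 30

Answer: 30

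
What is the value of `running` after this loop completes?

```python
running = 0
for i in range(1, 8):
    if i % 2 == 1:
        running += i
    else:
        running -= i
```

Add odd, subtract even
`running` takes the values: 0 → 1 → -1 → 2 → -2 → 3 → -3 → 4

Answer: 4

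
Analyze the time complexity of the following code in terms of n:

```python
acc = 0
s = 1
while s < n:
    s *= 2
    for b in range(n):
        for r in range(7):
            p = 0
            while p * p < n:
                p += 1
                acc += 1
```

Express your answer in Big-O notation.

Each loop level contributes: log n × n × 1 × √n. Multiplying the contributions gives O(n√n log n).

Answer: O(n√n log n)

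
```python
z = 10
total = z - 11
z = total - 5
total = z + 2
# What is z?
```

Trace:
`z = 10` → z = 10
`total = z - 11` → total = -1
`z = total - 5` → z = -6
`total = z + 2` → total = -4
So z = -6

Answer: -6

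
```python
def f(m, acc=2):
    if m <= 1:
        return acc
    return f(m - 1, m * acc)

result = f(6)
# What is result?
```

Accumulator trace (n, acc): (6, 2) -> (5, 12) -> (4, 60) -> (3, 240) -> (2, 720) -> (1, 1440) -> return 1440

Answer: 1440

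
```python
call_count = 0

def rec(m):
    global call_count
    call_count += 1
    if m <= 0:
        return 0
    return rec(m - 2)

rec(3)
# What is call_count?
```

Linear recursion stepping by 2: 3 calls from m=3 down to ≤0.

Answer: 3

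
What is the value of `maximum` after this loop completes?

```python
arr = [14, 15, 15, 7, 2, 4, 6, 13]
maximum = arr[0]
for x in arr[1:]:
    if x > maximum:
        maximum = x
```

Maximum of [14, 15, 15, 7, 2, 4, 6, 13]
`maximum` takes the values: 14 → 15

Answer: 15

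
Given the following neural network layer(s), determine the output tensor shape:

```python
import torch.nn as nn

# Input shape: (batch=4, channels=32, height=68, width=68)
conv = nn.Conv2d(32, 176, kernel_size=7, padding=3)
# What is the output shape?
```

Input: (4, 32, 68, 68) -> Output: (4, 176, 68, 68)

Answer: (4, 176, 68, 68)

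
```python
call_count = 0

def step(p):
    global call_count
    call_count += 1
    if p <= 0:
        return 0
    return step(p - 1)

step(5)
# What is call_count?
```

Linear recursion stepping by 1: 6 calls from p=5 down to ≤0.

Answer: 6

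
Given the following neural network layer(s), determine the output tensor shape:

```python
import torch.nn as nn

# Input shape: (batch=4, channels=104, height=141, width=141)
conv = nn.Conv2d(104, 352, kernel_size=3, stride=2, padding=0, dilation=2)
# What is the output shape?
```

Input: (4, 104, 141, 141) -> Output: (4, 352, 69, 69)

Answer: (4, 352, 69, 69)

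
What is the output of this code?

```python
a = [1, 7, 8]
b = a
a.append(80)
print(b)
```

Key concept: basic list aliasing.
Step by step:
`a = [1, 7, 8]` → a = [1, 7, 8]
`b = a` → b = [1, 7, 8] (same object as a)
`a.append(80)` → a = [1, 7, 8, 80] (same object as b); b = [1, 7, 8, 80] (same object as a)
`print(b)` → prints [1, 7, 8, 80]

Answer: [1, 7, 8, 80]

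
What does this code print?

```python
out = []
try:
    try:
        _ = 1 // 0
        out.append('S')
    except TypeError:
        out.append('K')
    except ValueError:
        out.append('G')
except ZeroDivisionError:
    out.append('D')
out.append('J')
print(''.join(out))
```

Execution trace: 'D' (outer except ZeroDivisionError) → 'J' (after the try/except). Output: DJ

Answer: DJ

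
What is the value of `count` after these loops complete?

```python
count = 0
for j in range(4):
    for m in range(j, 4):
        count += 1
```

Upper triangle: 4 + 3 + ... + 1
`count` takes the values: 0 → 1 → 2 → 3 → 4 → 5 → 6 → 7 → 8 → 9 → 10

Answer: 10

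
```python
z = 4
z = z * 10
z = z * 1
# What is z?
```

Trace:
`z = 4` → z = 4
`z = z * 10` → z = 40
`z = z * 1` → z = 40
So z = 40

Answer: 40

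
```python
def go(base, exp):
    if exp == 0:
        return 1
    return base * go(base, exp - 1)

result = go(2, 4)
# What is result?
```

go(2, 4) = 2 * 2 * 2 * 2 = 16

Answer: 16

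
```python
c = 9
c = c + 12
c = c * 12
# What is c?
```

Trace:
`c = 9` → c = 9
`c = c + 12` → c = 21
`c = c * 12` → c = 252
So c = 252

Answer: 252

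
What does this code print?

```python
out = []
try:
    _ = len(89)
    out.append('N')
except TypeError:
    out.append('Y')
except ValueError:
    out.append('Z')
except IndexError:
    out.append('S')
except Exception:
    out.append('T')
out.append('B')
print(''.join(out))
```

Execution trace: 'Y' (except TypeError) → 'B' (after the try/except). Output: YB

Answer: YB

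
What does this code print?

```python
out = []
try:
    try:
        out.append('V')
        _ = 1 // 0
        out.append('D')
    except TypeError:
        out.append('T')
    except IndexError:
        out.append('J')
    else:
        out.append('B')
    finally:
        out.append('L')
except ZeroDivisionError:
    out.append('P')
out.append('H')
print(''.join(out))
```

Execution trace: 'V' (try body) → 'L' (finally) → 'P' (outer except ZeroDivisionError) → 'H' (after the try/except). Output: VLPH

Answer: VLPH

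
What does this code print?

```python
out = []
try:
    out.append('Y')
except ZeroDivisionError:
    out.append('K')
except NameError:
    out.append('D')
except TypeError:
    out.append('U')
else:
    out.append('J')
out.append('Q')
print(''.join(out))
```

Execution trace: 'Y' (try body, no exception) → 'J' (else) → 'Q' (after the try/except). Output: YJQ

Answer: YJQ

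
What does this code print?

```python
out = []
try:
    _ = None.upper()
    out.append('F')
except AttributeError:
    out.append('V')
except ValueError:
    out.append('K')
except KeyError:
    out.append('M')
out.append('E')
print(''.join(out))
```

Execution trace: 'V' (except AttributeError) → 'E' (after the try/except). Output: VE

Answer: VE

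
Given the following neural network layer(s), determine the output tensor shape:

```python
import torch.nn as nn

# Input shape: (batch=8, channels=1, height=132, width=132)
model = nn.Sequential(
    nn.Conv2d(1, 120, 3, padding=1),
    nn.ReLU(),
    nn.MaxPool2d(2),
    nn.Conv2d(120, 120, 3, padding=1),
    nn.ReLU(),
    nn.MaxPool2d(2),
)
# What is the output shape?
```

Input: (8, 1, 132, 132) -> after first Conv2d: (8, 120, 132, 132) -> after first MaxPool2d: (8, 120, 66, 66) -> after second Conv2d: (8, 120, 66, 66) -> Output: (8, 120, 33, 33)

Answer: (8, 120, 33, 33)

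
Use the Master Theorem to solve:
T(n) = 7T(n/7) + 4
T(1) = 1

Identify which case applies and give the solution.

a=7, b=7, f(n)=4. log_7(7) = 1. Since c=0 < 1, Case 1 applies: T(n) = Θ(n^log_b(a)) = O(n).

Answer: O(n) - Case 1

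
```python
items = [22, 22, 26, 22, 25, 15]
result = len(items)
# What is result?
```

Trace:
`items = [22, 22, 26, 22, 25, 15]` → items = [22, 22, 26, 22, 25, 15]
`result = len(items)` → result = 6
So result = 6

Answer: 6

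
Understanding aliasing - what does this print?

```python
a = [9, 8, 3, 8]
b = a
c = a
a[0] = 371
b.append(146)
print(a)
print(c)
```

Key concept: multiple aliases.
Step by step:
`a = [9, 8, 3, 8]` → a = [9, 8, 3, 8]
`b = a` → b = [9, 8, 3, 8] (same object as a)
`c = a` → c = [9, 8, 3, 8] (same object as a, b)
`a[0] = 371` → a = [371, 8, 3, 8] (same object as b, c); b = [371, 8, 3, 8] (same object as a, c); c = [371, 8, 3, 8] (same object as a, b)
`b.append(146)` → a = [371, 8, 3, 8, 146] (same object as b, c); b = [371, 8, 3, 8, 146] (same object as a, c); c = [371, 8, 3, 8, 146] (same object as a, b)
`print(a)` → prints [371, 8, 3, 8, 146]
`print(c)` → prints [371, 8, 3, 8, 146]

Answer:
[371, 8, 3, 8, 146]
[371, 8, 3, 8, 146]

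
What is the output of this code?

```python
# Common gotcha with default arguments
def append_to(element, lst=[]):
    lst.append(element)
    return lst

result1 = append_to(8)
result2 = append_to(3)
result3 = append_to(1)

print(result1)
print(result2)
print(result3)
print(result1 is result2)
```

Key concept: mutable default argument gotcha.
Step by step:
`result1 = append_to(8)` → result1 = [8]
`result2 = append_to(3)` → result1 = [8, 3] (same object as result2); result2 = [8, 3] (same object as result1)
`result3 = append_to(1)` → result1 = [8, 3, 1] (same object as result2, result3); result2 = [8, 3, 1] (same object as result1, result3); result3 = [8, 3, 1] (same object as result1, result2)
`print(result1)` → prints [8, 3, 1]
`print(result2)` → prints [8, 3, 1]
`print(result3)` → prints [8, 3, 1]
`print(result1 is result2)` → prints True

Answer:
[8, 3, 1]
[8, 3, 1]
[8, 3, 1]
True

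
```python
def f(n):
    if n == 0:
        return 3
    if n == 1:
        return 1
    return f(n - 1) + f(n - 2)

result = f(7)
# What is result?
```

Build up from base cases: f(0)=3, f(1)=1, f(2)=4, f(3)=5, f(4)=9, f(5)=14, f(6)=23, ..., f(7)=37

Answer: 37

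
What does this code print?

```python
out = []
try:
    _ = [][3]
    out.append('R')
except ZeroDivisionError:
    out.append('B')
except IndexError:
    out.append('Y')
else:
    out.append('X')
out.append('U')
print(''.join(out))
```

Execution trace: 'Y' (except IndexError) → 'U' (after the try/except). Output: YU

Answer: YU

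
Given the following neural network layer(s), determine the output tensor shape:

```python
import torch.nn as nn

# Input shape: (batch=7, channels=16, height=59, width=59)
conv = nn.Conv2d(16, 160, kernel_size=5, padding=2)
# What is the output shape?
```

Input: (7, 16, 59, 59) -> Output: (7, 160, 59, 59)

Answer: (7, 160, 59, 59)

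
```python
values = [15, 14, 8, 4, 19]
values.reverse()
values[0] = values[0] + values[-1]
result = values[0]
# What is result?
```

Trace:
`values = [15, 14, 8, 4, 19]` → values = [15, 14, 8, 4, 19]
`values.reverse()` → values = [19, 4, 8, 14, 15]
`values[0] = values[0] + values[-1]` → values = [34, 4, 8, 14, 15]
`result = values[0]` → result = 34
So result = 34

Answer: 34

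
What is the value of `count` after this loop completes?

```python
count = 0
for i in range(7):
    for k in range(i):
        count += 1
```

Triangle number: 0+1+2+...+6
`count` takes the values: 0 → 1 → 2 → 3 → 4 → 5 → 6 → 7 → 8 → 9 → 10 → 11 → 12 → 13 → 14 → 15 → 16 → 17 → 18 → 19 → 20 → 21

Answer: 21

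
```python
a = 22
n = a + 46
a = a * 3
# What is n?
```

Trace:
`a = 22` → a = 22
`n = a + 46` → n = 68
`a = a * 3` → a = 66
So n = 68

Answer: 68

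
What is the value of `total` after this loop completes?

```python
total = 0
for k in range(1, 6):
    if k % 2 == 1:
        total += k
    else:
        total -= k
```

Add odd, subtract even
`total` takes the values: 0 → 1 → -1 → 2 → -2 → 3

Answer: 3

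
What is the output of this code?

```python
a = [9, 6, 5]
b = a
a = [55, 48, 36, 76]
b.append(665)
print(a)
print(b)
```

Key concept: rebinding vs mutation: a is rebound to a new list, b still points at the original.
Step by step:
`a = [9, 6, 5]` → a = [9, 6, 5]
`b = a` → b = [9, 6, 5] (same object as a)
`a = [55, 48, 36, 76]` → a = [55, 48, 36, 76]
`b.append(665)` → b = [9, 6, 5, 665]
`print(a)` → prints [55, 48, 36, 76]
`print(b)` → prints [9, 6, 5, 665]

Answer:
[55, 48, 36, 76]
[9, 6, 5, 665]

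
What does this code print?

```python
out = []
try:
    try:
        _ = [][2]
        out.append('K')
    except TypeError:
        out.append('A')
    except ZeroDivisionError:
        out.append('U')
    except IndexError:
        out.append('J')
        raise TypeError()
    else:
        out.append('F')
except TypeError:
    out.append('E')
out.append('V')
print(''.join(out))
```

Execution trace: 'J' (inner except IndexError) → 'E' (outer except TypeError) → 'V' (after the try/except). Output: JEV

Answer: JEV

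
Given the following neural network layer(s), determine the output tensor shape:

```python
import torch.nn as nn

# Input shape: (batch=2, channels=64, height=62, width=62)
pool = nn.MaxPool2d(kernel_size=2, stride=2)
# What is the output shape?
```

Input: (2, 64, 62, 62) -> Output: (2, 64, 31, 31)

Answer: (2, 64, 31, 31)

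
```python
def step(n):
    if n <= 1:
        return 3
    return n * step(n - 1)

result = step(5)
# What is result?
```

step(5) = 5 * 4 * 3 * 2 * 3 = 360

Answer: 360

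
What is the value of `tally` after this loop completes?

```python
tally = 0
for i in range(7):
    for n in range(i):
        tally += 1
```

Triangle number: 0+1+2+...+6
`tally` takes the values: 0 → 1 → 2 → 3 → 4 → 5 → 6 → 7 → 8 → 9 → 10 → 11 → 12 → 13 → 14 → 15 → 16 → 17 → 18 → 19 → 20 → 21

Answer: 21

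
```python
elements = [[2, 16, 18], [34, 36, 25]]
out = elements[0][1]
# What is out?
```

Trace:
`elements = [[2, 16, 18], [34, 36, 25]]` → elements = [[2, 16, 18], [34, 36, 25]]
`out = elements[0][1]` → out = 16
So out = 16

Answer: 16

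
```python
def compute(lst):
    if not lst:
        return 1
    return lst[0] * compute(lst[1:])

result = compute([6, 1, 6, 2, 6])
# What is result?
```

Product over [6, 1, 6, 2, 6] = 6 * 1 * 6 * 2 * 6 = 432

Answer: 432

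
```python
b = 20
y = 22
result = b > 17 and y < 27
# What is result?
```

Trace:
`b = 20` → b = 20
`y = 22` → y = 22
`result = b > 17 and y < 27` → result = True
So result = True

Answer: True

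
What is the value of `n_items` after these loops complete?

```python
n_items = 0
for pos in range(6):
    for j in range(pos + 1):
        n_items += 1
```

Triangle: 1 + 2 + ... + 6
`n_items` takes the values: 0 → 1 → 2 → 3 → 4 → 5 → 6 → 7 → 8 → 9 → 10 → 11 → 12 → 13 → 14 → 15 → 16 → 17 → 18 → 19 → 20 → 21

Answer: 21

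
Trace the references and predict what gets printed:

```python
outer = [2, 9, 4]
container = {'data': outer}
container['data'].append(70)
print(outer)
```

Key concept: dict holds reference to list.
Step by step:
`outer = [2, 9, 4]` → outer = [2, 9, 4]
`container = {'data': outer}` → container = {'data': [2, 9, 4]}
`container['data'].append(70)` → outer = [2, 9, 4, 70]; container = {'data': [2, 9, 4, 70]}
`print(outer)` → prints [2, 9, 4, 70]

Answer: [2, 9, 4, 70]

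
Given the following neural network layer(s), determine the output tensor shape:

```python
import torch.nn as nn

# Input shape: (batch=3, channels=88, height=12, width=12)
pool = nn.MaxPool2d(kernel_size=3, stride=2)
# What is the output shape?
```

Input: (3, 88, 12, 12) -> Output: (3, 88, 5, 5)

Answer: (3, 88, 5, 5)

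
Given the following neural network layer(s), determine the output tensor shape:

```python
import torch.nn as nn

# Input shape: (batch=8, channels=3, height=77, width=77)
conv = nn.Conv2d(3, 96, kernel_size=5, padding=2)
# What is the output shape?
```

Input: (8, 3, 77, 77) -> Output: (8, 96, 77, 77)

Answer: (8, 96, 77, 77)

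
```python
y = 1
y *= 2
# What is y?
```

Trace:
`y = 1` → y = 1
`y *= 2` → y = 2
So y = 2

Answer: 2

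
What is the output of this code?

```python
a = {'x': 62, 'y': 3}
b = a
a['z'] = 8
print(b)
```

Key concept: dict aliasing.
Step by step:
`a = {'x': 62, 'y': 3}` → a = {'x': 62, 'y': 3}
`b = a` → b = {'x': 62, 'y': 3} (same object as a)
`a['z'] = 8` → a = {'x': 62, 'y': 3, 'z': 8} (same object as b); b = {'x': 62, 'y': 3, 'z': 8} (same object as a)
`print(b)` → prints {'x': 62, 'y': 3, 'z': 8}

Answer: {'x': 62, 'y': 3, 'z': 8}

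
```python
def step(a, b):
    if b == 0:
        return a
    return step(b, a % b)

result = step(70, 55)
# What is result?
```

step(70, 55) -> step(55, 15) -> step(15, 10) -> step(10, 5) -> step(5, 0) -> 5

Answer: 5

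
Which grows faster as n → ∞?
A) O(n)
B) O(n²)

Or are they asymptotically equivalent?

O(n) vs O(n²): Higher order terms dominate.

Answer: B) O(n²) grows faster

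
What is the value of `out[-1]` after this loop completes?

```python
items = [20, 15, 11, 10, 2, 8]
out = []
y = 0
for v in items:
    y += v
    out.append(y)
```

Cumulative sum ends at 66
`out` takes the values: [] → [20] → [20, 35] → [20, 35, 46] → [20, 35, 46, 56] → [20, 35, 46, 56, 58] → [20, 35, 46, 56, 58, 66]
So `out[-1]` = 66

Answer: 66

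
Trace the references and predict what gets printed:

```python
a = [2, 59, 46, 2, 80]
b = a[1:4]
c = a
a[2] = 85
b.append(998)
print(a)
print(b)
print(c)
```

Key concept: slice vs alias.
Step by step:
`a = [2, 59, 46, 2, 80]` → a = [2, 59, 46, 2, 80]
`b = a[1:4]` → b = [59, 46, 2]
`c = a` → c = [2, 59, 46, 2, 80] (same object as a)
`a[2] = 85` → a = [2, 59, 85, 2, 80] (same object as c); c = [2, 59, 85, 2, 80] (same object as a)
`b.append(998)` → b = [59, 46, 2, 998]
`print(a)` → prints [2, 59, 85, 2, 80]
`print(b)` → prints [59, 46, 2, 998]
`print(c)` → prints [2, 59, 85, 2, 80]

Answer:
[2, 59, 85, 2, 80]
[59, 46, 2, 998]
[2, 59, 85, 2, 80]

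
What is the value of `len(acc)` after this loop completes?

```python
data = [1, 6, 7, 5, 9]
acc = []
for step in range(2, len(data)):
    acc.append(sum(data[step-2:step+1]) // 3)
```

Number of 3-element averages
`acc` takes the values: [] → [4] → [4, 6] → [4, 6, 7]
So `len(acc)` = 3

Answer: 3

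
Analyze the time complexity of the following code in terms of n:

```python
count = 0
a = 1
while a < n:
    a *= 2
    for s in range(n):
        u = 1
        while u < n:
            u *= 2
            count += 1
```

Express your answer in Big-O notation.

Each loop level contributes: log n × n × log n. Multiplying the contributions gives O(n log² n).

Answer: O(n log² n)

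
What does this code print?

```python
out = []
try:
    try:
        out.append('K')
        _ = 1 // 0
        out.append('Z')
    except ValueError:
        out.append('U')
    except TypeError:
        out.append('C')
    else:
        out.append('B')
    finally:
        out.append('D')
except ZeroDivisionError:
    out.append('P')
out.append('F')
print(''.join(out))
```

Execution trace: 'K' (try body) → 'D' (finally) → 'P' (outer except ZeroDivisionError) → 'F' (after the try/except). Output: KDPF

Answer: KDPF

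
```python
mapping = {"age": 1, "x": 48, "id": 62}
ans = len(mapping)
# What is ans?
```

Trace:
`mapping = {"age": 1, "x": 48, "id": 62}` → mapping = {'age': 1, 'x': 48, 'id': 62}
`ans = len(mapping)` → ans = 3
So ans = 3

Answer: 3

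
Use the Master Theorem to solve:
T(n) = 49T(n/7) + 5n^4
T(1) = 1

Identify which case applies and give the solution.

a=49, b=7, f(n)=5n^4. log_7(49) = 2. Since c=4 > 2 and the regularity condition holds (49(n/7)^4 = (49/7^4)n^4 with 49/7^4 < 1), Case 3 applies: T(n) = Θ(f(n)) = O(n^4).

Answer: O(n^4) - Case 3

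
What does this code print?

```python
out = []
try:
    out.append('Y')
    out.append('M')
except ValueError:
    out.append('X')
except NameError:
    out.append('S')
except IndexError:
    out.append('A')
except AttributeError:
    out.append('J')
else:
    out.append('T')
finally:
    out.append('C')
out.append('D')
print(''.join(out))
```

Execution trace: 'Y' (try body) → 'M' (try body, no exception) → 'T' (else) → 'C' (finally) → 'D' (after the try/except). Output: YMTCD

Answer: YMTCD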